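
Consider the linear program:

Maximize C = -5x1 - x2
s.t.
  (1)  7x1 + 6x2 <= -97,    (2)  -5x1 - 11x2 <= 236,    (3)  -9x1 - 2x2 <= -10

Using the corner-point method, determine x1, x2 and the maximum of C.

Feasible corners and C = -5x1 - x2:
  (349/47, -1167/47) → C = -578/47
  (127/20, -943/40) → C = -327/40
  (582/89, -2174/89) → C = -736/89

At the optimal vertex, 7x1 + 6x2 = -97 and -9x1 - 2x2 = -10.
Solving simultaneously gives x1 = 127/20, x2 = -943/40.

x1 = 127/20, x2 = -943/40, maximum C = -327/40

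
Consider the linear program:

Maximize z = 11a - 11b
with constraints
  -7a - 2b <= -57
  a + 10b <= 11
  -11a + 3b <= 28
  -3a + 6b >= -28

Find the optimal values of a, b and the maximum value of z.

Feasible corners and z = 11a - 11b:
  (137/17, 5/17) → z = 1452/17
  (199/24, -25/48) → z = 1551/16
  (173/18, 5/36) → z = 3751/36

a = 173/18, b = 5/36, maximum z = 3751/36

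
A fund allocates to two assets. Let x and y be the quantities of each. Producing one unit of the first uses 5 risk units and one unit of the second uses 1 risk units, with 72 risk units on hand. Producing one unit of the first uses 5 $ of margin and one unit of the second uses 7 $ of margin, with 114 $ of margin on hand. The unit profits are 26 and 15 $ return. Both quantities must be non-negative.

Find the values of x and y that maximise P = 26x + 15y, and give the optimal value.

x = 13, y = 7, maximum P = 443

Corner points and P = 26x + 15y:
  (0, 0) → P = 0
  (0, 114/7) → P = 1710/7
  (72/5, 0) → P = 1872/5
  (13, 7) → P = 443

The optimum lies where 5x + y = 72 and 5x + 7y = 114.
Solving simultaneously gives x = 13, y = 7.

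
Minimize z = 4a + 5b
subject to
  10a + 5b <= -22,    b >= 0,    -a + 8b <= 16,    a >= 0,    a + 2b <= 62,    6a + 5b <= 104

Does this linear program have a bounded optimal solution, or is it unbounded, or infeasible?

The boundaries 10a + 5b = -22 and b = 0 meet at (-11/5, 0), but that point violates a ≥ 0. Every candidate vertex is excluded by some other constraint, so the feasible region is empty.

infeasible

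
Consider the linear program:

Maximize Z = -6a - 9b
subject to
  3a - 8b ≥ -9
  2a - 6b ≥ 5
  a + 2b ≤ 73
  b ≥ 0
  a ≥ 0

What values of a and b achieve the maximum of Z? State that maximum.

Feasible corners and Z = -6a - 9b:
  (224/5, 141/10) → Z = -3957/10
  (5/2, 0) → Z = -15
  (73, 0) → Z = -438

The binding constraints are 2a - 6b = 5 and b = 0.
Solving simultaneously gives a = 5/2, b = 0.

a = 5/2, b = 0, maximum Z = -15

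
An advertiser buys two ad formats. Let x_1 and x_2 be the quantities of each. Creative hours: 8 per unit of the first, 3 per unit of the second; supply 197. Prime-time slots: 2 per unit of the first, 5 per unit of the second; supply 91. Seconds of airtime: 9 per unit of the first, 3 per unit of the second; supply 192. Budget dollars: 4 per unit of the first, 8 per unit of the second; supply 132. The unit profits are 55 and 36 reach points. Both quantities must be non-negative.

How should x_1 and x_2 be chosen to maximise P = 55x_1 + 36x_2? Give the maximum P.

x_1 = 19, x_2 = 7, maximum P = 1297

Corner points and P = 55x_1 + 36x_2:
  (0, 0) → P = 0
  (0, 33/2) → P = 594
  (64/3, 0) → P = 3520/3
  (19, 7) → P = 1297

The binding constraints are 9x_1 + 3x_2 = 192 and 4x_1 + 8x_2 = 132.
Solving simultaneously gives x_1 = 19, x_2 = 7.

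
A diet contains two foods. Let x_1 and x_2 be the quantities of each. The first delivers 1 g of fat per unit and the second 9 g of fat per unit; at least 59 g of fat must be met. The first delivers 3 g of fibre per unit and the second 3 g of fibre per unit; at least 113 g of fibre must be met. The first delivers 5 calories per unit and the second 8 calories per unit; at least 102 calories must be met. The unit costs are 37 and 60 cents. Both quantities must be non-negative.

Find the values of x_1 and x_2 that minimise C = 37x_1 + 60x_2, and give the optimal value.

x_1 = 35, x_2 = 8/3, minimum C = 1455

Feasible corners and C = 37x_1 + 60x_2:
  (0, 113/3) → C = 2260
  (59, 0) → C = 2183
  (35, 8/3) → C = 1455
The feasible region is unbounded (it extends along (0, 1), (1, 0)), but C strictly increases along every unbounded feasible direction, so there is no improving ray and the minimum is attained at a vertex.

The optimum lies where x_1 + 9x_2 = 59 and 3x_1 + 3x_2 = 113.
Solving simultaneously gives x_1 = 35, x_2 = 8/3.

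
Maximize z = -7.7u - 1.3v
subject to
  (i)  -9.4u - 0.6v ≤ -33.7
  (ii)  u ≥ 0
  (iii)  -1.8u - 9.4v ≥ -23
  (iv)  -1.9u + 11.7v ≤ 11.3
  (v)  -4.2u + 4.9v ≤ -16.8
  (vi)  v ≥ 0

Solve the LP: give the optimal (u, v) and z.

u = 4, v = 0, maximum z = -30.8

The optimum lies where -4.2u + 4.9v = -16.8 and v = 0.
Solving simultaneously gives u = 4, v = 0.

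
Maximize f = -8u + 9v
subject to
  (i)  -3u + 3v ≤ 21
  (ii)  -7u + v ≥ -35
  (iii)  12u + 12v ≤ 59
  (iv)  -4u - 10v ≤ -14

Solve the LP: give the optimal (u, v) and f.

u = -25/24, v = 143/24, maximum f = 1487/24

Corner points and f = -8u + 9v:
  (-25/24, 143/24) → f = 1487/24
  (-4, 3) → f = 59
  (479/96, -7/96) → f = -3895/96
  (182/37, -21/37) → f = -1645/37

The binding constraints are -3u + 3v = 21 and 12u + 12v = 59.
Solving simultaneously gives u = -25/24, v = 143/24.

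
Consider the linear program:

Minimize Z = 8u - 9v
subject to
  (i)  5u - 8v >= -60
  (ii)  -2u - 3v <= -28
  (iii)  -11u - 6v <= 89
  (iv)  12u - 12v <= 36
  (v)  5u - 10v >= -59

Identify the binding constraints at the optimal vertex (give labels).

(ii) and (v)

Corner points and Z = 8u - 9v:
  (37/5, 22/5) → Z = 98/5
  (103/35, 258/35) → Z = -214/5
  (89/5, 74/5) → Z = 46/5

The minimum is at (103/35, 258/35). Substituting into each constraint, equality holds for (ii) and (v); the remaining constraints have slack.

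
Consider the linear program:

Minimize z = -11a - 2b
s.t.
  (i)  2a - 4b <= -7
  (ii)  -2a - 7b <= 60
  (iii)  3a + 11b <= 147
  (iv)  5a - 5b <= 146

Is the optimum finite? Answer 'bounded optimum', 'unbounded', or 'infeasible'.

Corner points and z = -11a - 2b:
  (-289/22, -53/11) → z = 3391/22
  (511/34, 315/34) → z = -6251/34
  (-1689, 474) → z = 17631
The feasible region has finitely many vertices and no improving ray; the minimum is -6251/34 at (511/34, 315/34).

bounded optimum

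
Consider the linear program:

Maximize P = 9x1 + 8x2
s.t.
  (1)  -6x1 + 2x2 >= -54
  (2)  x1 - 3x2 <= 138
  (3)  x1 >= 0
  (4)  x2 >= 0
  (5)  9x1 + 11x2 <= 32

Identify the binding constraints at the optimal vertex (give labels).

Corner points and P = 9x1 + 8x2:
  (0, 0) → P = 0
  (0, 32/11) → P = 256/11
  (32/9, 0) → P = 32

The maximum is at (32/9, 0). Substituting into each constraint, equality holds for (4) and (5); the remaining constraints have slack.

(4) and (5)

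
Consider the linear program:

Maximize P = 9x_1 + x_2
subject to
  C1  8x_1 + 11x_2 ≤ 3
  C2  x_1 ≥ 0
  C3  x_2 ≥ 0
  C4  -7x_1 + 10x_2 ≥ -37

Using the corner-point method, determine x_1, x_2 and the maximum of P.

Feasible corners and P = 9x_1 + x_2:
  (0, 3/11) → P = 3/11
  (3/8, 0) → P = 27/8
  (0, 0) → P = 0

x_1 = 3/8, x_2 = 0, maximum P = 27/8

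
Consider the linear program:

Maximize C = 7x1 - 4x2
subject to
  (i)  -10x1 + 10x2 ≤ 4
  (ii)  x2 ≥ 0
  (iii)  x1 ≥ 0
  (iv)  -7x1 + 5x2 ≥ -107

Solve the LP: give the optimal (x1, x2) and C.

Feasible corners and C = 7x1 - 4x2:
  (0, 2/5) → C = -8/5
  (109/2, 549/10) → C = 1619/10
  (0, 0) → C = 0
  (107/7, 0) → C = 107

x1 = 109/2, x2 = 549/10, maximum C = 1619/10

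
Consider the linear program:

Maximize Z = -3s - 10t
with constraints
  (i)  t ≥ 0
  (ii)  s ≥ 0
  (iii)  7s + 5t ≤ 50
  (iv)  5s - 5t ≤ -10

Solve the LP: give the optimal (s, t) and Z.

s = 0, t = 2, maximum Z = -20

Feasible corners and Z = -3s - 10t:
  (0, 10) → Z = -100
  (0, 2) → Z = -20
  (10/3, 16/3) → Z = -190/3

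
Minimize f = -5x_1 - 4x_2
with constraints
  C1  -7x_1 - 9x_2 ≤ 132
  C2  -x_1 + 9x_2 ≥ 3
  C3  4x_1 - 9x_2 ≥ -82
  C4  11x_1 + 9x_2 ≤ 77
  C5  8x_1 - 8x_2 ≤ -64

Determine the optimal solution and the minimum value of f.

x_1 = 1/4, x_2 = 33/4, minimum f = -137/4

Feasible corners and f = -5x_1 - 4x_2:
  (-135/8, -37/24) → f = 2173/24
  (-214/11, 46/99) → f = 9446/99
  (-69/8, -5/8) → f = 365/8
  (-1/3, 242/27) → f = -923/27
  (1/4, 33/4) → f = -137/4

The binding constraints are 11x_1 + 9x_2 = 77 and 8x_1 - 8x_2 = -64.
Solving simultaneously gives x_1 = 1/4, x_2 = 33/4.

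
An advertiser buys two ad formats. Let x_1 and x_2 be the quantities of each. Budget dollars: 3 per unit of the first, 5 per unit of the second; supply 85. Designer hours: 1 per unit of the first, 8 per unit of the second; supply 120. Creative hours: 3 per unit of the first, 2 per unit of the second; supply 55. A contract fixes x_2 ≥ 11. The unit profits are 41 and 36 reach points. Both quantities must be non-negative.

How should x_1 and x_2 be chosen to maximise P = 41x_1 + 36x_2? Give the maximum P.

Corner points and P = 41x_1 + 36x_2:
  (0, 15) → P = 540
  (0, 11) → P = 396
  (80/19, 275/19) → P = 13180/19
  (10, 11) → P = 806

The binding constraints are 3x_1 + 5x_2 = 85 and x_2 = 11.
Solving simultaneously gives x_1 = 10, x_2 = 11.

x_1 = 10, x_2 = 11, maximum P = 806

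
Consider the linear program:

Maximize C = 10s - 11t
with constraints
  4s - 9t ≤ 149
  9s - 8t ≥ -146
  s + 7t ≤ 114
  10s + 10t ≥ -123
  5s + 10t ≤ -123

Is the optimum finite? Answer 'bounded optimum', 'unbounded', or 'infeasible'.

Corner points and C = 10s - 11t:
  (383/130, -991/65) → C = 12816/65
  (383/85, -1237/85) → C = 17437/85
  (0, -123/10) → C = 1353/10
The feasible region has finitely many vertices and no improving ray; the maximum is 17437/85 at (383/85, -1237/85).

bounded optimum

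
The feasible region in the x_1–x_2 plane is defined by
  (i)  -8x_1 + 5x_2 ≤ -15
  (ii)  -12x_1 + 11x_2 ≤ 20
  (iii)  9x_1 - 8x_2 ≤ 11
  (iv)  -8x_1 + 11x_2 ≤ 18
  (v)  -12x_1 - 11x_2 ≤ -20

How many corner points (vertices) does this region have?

3

Pairwise boundary intersections that survive every other constraint:
  (65/19, 47/19)
  (85/16, 11/2)
  (53/7, 50/7)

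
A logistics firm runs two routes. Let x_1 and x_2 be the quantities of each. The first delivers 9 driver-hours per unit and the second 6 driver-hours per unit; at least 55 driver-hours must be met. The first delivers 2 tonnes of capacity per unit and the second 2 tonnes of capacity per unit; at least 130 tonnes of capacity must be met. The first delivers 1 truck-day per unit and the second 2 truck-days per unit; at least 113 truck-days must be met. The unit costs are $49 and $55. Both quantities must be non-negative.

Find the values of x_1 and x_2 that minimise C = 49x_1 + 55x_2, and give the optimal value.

Feasible corners and C = 49x_1 + 55x_2:
  (0, 65) → C = 3575
  (113, 0) → C = 5537
  (17, 48) → C = 3473
The feasible region is unbounded (it extends along (0, 1), (1, 0)), but C strictly increases along every unbounded feasible direction, so there is no improving ray and the minimum is attained at a vertex.

x_1 = 17, x_2 = 48, minimum C = 3473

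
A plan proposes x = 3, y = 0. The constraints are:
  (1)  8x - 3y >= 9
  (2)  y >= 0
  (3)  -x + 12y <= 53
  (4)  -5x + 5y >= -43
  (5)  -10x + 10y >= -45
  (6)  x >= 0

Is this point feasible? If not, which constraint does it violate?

(1): 24 ≥ 9 ✓
(2): 0 ≥ 0 ✓
(3): -3 ≤ 53 ✓
(4): -15 ≥ -43 ✓
(5): -30 ≥ -45 ✓
(6): 3 ≥ 0 ✓

feasible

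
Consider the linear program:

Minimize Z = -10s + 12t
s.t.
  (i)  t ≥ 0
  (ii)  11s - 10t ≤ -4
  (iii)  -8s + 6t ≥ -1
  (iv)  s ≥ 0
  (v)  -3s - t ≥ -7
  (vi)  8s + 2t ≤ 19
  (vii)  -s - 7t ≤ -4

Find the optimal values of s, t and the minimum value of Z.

s = 4/29, t = 16/29, minimum Z = 152/29

Vertices and Z = -10s + 12t:
  (66/41, 89/41) → Z = 408/41
  (4/29, 16/29) → Z = 152/29
  (0, 7) → Z = 84
  (0, 4/7) → Z = 48/7

The optimum lies where 11s - 10t = -4 and -s - 7t = -4.
Solving simultaneously gives s = 4/29, t = 16/29.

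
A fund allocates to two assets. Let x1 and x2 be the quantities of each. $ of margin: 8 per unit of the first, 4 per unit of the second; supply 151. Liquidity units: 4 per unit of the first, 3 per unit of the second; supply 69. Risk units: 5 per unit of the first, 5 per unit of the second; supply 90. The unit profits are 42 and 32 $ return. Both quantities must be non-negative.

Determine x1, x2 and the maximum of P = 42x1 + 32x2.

x1 = 15, x2 = 3, maximum P = 726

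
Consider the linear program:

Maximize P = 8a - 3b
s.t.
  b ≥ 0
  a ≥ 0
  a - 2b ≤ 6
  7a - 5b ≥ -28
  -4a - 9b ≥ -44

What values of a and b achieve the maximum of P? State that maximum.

Extreme points and P = 8a - 3b:
  (0, 0) → P = 0
  (6, 0) → P = 48
  (0, 44/9) → P = -44/3
  (142/17, 20/17) → P = 1076/17

a = 142/17, b = 20/17, maximum P = 1076/17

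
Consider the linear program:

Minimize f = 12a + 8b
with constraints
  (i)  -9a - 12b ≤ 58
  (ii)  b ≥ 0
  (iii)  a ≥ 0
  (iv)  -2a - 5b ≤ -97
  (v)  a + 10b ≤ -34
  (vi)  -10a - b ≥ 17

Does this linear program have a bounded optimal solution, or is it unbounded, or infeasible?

The boundaries a + 10b = -34 and -10a - b = 17 meet at (-136/99, -323/99), but that point violates b ≥ 0. Every candidate vertex is excluded by some other constraint, so the feasible region is empty.

infeasible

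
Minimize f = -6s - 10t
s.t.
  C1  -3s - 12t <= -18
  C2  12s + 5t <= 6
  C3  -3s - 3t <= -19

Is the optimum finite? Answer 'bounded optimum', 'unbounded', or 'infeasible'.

From the feasible point (-11/3, 10), moving in the direction (-5, 12) keeps every constraint satisfied while f decreases without bound.

unbounded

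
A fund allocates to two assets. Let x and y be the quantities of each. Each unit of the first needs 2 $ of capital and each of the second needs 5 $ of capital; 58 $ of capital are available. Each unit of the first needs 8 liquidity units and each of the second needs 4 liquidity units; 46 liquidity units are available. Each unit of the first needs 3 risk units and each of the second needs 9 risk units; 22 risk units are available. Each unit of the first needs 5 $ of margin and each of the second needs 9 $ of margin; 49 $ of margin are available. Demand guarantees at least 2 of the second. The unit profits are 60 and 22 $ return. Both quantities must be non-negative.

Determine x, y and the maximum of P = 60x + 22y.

At the optimal vertex, 3x + 9y = 22 and y = 2.
Solving simultaneously gives x = 4/3, y = 2.

x = 4/3, y = 2, maximum P = 124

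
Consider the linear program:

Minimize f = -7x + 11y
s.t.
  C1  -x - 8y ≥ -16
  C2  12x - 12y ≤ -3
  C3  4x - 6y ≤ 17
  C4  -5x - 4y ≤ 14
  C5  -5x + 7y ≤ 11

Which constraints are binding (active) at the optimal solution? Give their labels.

C2 and C4

Vertices and f = -7x + 11y:
  (14/9, 65/36) → f = 323/36
  (24/47, 91/47) → f = 833/47
  (-5/3, -17/12) → f = -47/12
  (-142/55, -3/11) → f = 829/55

The minimum is at (-5/3, -17/12). Substituting into each constraint, equality holds for C2 and C4; the remaining constraints have slack.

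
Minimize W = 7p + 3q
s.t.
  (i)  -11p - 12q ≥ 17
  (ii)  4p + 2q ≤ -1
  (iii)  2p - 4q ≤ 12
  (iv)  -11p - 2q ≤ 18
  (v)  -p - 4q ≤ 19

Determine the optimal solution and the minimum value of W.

p = -1, q = -7/2, minimum W = -35/2

Extreme points and W = 7p + 3q:
  (11/13, -57/26) → W = -17/26
  (-91/55, 1/10) → W = -1241/110
  (1, -5/2) → W = -1/2
  (-1, -7/2) → W = -35/2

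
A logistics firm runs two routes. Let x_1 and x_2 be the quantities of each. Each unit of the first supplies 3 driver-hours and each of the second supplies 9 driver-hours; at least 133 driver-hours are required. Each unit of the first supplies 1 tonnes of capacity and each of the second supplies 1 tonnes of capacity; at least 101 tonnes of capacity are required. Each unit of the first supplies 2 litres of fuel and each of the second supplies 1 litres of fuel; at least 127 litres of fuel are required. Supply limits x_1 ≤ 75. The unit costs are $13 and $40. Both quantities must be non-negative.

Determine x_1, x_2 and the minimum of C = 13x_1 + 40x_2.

x_1 = 75, x_2 = 26, minimum C = 2015

Corner points and C = 13x_1 + 40x_2:
  (0, 127) → C = 5080
  (26, 75) → C = 3338
  (75, 26) → C = 2015
The feasible region is unbounded (it extends along (0, 1)), but C strictly increases along every unbounded feasible direction, so there is no improving ray and the minimum is attained at a vertex.

The binding constraints are x_1 + x_2 = 101 and x_1 = 75.
Solving simultaneously gives x_1 = 75, x_2 = 26.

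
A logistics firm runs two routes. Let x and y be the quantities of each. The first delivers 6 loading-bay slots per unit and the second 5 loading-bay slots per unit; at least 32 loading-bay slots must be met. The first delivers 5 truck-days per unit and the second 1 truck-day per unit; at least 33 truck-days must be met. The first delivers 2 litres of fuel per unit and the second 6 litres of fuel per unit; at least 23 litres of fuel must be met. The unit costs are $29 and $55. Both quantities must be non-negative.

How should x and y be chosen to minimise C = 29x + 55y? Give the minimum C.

Feasible corners and C = 29x + 55y:
  (0, 33) → C = 1815
  (23/2, 0) → C = 667/2
  (25/4, 7/4) → C = 555/2
The feasible region is unbounded (it extends along (0, 1), (1, 0)), but C strictly increases along every unbounded feasible direction, so there is no improving ray and the minimum is attained at a vertex.

The binding constraints are 5x + y = 33 and 2x + 6y = 23.
Solving simultaneously gives x = 25/4, y = 7/4.

x = 25/4, y = 7/4, minimum C = 555/2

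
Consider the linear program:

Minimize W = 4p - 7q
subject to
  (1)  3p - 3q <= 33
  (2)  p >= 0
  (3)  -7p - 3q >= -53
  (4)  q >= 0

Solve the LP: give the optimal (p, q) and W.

p = 0, q = 53/3, minimum W = -371/3

Feasible corners and W = 4p - 7q:
  (0, 53/3) → W = -371/3
  (0, 0) → W = 0
  (53/7, 0) → W = 212/7

At the optimal vertex, p = 0 and -7p - 3q = -53.
Solving simultaneously gives p = 0, q = 53/3.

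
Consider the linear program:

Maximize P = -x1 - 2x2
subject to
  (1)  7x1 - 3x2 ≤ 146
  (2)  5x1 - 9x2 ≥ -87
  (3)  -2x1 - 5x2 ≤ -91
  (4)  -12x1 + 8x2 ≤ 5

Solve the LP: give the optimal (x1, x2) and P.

x1 = 37/4, x2 = 29/2, maximum P = -153/4

Extreme points and P = -x1 - 2x2:
  (525/16, 1339/48) → P = -4253/48
  (1003/41, 345/41) → P = -1693/41
  (651/68, 1019/68) → P = -2689/68
  (37/4, 29/2) → P = -153/4

At the optimal vertex, -2x1 - 5x2 = -91 and -12x1 + 8x2 = 5.
Solving simultaneously gives x1 = 37/4, x2 = 29/2.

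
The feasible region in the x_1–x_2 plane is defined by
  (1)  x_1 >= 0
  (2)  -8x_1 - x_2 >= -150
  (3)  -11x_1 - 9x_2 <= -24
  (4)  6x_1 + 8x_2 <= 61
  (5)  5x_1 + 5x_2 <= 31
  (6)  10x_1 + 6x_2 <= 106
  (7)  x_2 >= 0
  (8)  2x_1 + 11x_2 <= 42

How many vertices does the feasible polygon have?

Pairwise boundary intersections that survive every other constraint:
  (0, 8/3)
  (0, 42/11)
  (24/11, 0)
  (31/5, 0)
  (131/45, 148/45)

5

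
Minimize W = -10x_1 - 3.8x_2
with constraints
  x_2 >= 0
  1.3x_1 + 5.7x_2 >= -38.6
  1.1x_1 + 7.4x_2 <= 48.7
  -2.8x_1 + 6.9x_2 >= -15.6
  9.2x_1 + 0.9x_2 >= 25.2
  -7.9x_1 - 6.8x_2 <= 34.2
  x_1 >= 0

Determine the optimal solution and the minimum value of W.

x_1 = 303/19, x_2 = 80/19, minimum W = -3334/19

Vertices and W = -10x_1 - 3.8x_2:
  (39/7, 0) → W = -390/7
  (63/23, 0) → W = -630/23
  (303/19, 80/19) → W = -3334/19
  (14265/6709, 42032/6709) → W = -1511858/33545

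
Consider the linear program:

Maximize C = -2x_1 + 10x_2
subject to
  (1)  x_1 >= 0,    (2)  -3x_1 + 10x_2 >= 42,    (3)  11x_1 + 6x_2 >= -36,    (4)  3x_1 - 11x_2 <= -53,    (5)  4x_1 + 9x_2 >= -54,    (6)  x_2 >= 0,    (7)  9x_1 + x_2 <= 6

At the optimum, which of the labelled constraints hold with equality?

(1) and (7)

Extreme points and C = -2x_1 + 10x_2:
  (0, 53/11) → C = 530/11
  (0, 6) → C = 60
  (13/102, 165/34) → C = 2462/51

The maximum is at (0, 6). Substituting into each constraint, equality holds for (1) and (7); the remaining constraints have slack.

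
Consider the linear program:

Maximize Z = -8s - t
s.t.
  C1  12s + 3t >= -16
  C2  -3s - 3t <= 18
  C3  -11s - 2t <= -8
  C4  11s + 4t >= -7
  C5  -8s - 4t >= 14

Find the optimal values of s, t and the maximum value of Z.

s = 7/3, t = -49/6, maximum Z = -21/2

Corner points and Z = -8s - t:
  (17/7, -59/7) → Z = -11
  (5/2, -17/2) → Z = -23/2
  (7/3, -49/6) → Z = -21/2

The optimum lies where 11s + 4t = -7 and -8s - 4t = 14.
Solving simultaneously gives s = 7/3, t = -49/6.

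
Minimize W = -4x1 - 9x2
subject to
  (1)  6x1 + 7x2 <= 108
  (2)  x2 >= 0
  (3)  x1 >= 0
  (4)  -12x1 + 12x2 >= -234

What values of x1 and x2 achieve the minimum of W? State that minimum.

x1 = 0, x2 = 108/7, minimum W = -972/7

Extreme points and W = -4x1 - 9x2:
  (18, 0) → W = -72
  (0, 108/7) → W = -972/7
  (0, 0) → W = 0

At the optimal vertex, 6x1 + 7x2 = 108 and x1 = 0.
Solving simultaneously gives x1 = 0, x2 = 108/7.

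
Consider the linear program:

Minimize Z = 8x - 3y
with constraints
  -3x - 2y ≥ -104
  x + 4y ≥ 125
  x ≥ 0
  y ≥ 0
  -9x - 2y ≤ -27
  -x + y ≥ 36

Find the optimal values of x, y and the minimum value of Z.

x = 0, y = 52, minimum Z = -156

Vertices and Z = 8x - 3y:
  (0, 52) → Z = -156
  (32/5, 212/5) → Z = -76
  (0, 36) → Z = -108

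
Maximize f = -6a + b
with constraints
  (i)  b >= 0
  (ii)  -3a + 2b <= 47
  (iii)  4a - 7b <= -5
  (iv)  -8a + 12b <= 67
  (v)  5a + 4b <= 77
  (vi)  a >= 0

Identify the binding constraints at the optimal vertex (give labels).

(iv) and (vi)

Extreme points and f = -6a + b:
  (173/17, 111/17) → f = -927/17
  (0, 5/7) → f = 5/7
  (164/23, 951/92) → f = -2985/92
  (0, 67/12) → f = 67/12

The maximum is at (0, 67/12). Substituting into each constraint, equality holds for (iv) and (vi); the remaining constraints have slack.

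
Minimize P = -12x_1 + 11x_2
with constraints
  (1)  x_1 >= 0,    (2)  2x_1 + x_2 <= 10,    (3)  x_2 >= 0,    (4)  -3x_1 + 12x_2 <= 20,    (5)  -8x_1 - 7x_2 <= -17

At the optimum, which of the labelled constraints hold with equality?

(2) and (3)

Feasible corners and P = -12x_1 + 11x_2:
  (5, 0) → P = -60
  (100/27, 70/27) → P = -430/27
  (17/8, 0) → P = -51/2
  (64/117, 211/117) → P = 1553/117

The minimum is at (5, 0). Substituting into each constraint, equality holds for (2) and (3); the remaining constraints have slack.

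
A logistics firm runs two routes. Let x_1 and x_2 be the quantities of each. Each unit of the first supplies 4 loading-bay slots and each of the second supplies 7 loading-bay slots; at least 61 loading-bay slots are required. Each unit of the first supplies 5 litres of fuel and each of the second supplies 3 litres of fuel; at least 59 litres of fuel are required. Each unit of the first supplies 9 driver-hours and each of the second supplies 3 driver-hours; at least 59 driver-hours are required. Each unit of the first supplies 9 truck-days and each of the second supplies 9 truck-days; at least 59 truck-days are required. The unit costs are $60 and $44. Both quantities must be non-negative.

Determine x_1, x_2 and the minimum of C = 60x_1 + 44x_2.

x_1 = 10, x_2 = 3, minimum C = 732

Vertices and C = 60x_1 + 44x_2:
  (0, 59/3) → C = 2596/3
  (61/4, 0) → C = 915
  (10, 3) → C = 732
The feasible region is unbounded (it extends along (0, 1), (1, 0)), but C strictly increases along every unbounded feasible direction, so there is no improving ray and the minimum is attained at a vertex.

At the optimal vertex, 4x_1 + 7x_2 = 61 and 5x_1 + 3x_2 = 59.
Solving simultaneously gives x_1 = 10, x_2 = 3.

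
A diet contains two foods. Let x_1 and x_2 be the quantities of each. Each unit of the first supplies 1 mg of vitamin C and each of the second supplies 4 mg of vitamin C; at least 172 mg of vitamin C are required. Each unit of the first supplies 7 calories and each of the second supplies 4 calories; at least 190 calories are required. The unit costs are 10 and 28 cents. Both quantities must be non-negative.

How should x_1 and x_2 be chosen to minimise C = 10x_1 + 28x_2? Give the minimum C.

x_1 = 3, x_2 = 169/4, minimum C = 1213

The feasible region is unbounded (it extends along (0, 1), (1, 0)), but C strictly increases along every unbounded feasible direction, so there is no improving ray and the minimum is attained at a vertex.

At the optimal vertex, x_1 + 4x_2 = 172 and 7x_1 + 4x_2 = 190.
Solving simultaneously gives x_1 = 3, x_2 = 169/4.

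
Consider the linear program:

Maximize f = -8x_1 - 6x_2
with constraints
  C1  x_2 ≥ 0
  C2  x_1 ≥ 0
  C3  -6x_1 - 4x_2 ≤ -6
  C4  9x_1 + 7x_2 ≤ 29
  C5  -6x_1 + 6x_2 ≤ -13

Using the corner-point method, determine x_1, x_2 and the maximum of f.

Vertices and f = -8x_1 - 6x_2:
  (29/9, 0) → f = -232/9
  (13/6, 0) → f = -52/3
  (265/96, 19/32) → f = -1231/48

x_1 = 13/6, x_2 = 0, maximum f = -52/3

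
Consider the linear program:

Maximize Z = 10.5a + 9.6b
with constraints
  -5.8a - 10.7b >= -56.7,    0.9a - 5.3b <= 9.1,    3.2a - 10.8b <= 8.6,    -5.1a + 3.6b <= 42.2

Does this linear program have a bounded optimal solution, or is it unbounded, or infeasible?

bounded optimum

Vertices and Z = 10.5a + 9.6b:
  (35219/4844, 3289/2422) → Z = 4329483/48440
  (-24742/7545, 53393/7545) → Z = 421303/12575
  (-2635/362, -1069/362) → Z = -379299/3620
  (-25642/2379, -2813/793) → Z = -583759/3965
The feasible region has finitely many vertices and no improving ray; the maximum is 4329483/48440 at (35219/4844, 3289/2422).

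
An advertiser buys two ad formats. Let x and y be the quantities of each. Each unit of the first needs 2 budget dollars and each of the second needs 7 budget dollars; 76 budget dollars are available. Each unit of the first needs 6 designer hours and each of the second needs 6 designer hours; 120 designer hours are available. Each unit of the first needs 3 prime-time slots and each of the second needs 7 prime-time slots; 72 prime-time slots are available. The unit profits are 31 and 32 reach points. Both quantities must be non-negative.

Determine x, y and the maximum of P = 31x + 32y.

x = 17, y = 3, maximum P = 623

Extreme points and P = 31x + 32y:
  (0, 0) → P = 0
  (0, 72/7) → P = 2304/7
  (20, 0) → P = 620
  (17, 3) → P = 623

The binding constraints are 6x + 6y = 120 and 3x + 7y = 72.
Solving simultaneously gives x = 17, y = 3.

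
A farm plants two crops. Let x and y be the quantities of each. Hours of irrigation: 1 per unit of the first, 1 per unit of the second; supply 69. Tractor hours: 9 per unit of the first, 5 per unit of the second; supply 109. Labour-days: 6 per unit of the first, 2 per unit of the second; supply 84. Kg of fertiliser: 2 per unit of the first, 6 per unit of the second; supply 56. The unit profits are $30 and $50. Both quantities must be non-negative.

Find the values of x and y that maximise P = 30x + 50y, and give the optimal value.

Feasible corners and P = 30x + 50y:
  (0, 0) → P = 0
  (0, 28/3) → P = 1400/3
  (109/9, 0) → P = 1090/3
  (17/2, 13/2) → P = 580

x = 17/2, y = 13/2, maximum P = 580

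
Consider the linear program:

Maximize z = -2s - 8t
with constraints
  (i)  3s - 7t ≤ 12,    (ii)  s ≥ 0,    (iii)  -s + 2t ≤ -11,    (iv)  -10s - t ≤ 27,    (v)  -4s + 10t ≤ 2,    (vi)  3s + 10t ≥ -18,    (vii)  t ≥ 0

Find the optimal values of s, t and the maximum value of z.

At the optimal vertex, 3s - 7t = 12 and -s + 2t = -11.
Solving simultaneously gives s = 53, t = 21.

s = 53, t = 21, maximum z = -274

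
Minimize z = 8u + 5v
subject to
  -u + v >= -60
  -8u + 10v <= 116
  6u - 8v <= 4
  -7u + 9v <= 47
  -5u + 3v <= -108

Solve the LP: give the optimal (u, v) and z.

Feasible corners and z = 8u + 5v:
  (238, 178) → z = 2794
  (587/2, 467/2) → z = 7031/2
  (426/11, 314/11) → z = 4978/11
  (371/8, 991/24) → z = 13859/24

u = 426/11, v = 314/11, minimum z = 4978/11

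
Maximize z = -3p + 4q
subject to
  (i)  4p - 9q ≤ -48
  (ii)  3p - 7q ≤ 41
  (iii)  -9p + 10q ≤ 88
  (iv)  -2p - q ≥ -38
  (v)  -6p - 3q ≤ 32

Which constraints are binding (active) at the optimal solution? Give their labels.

(iii) and (iv)

Feasible corners and z = -3p + 4q:
  (147/11, 124/11) → z = 5
  (-72/11, 80/33) → z = 88/3
  (292/29, 518/29) → z = 1196/29
  (-584/87, 80/29) → z = 904/29

The maximum is at (292/29, 518/29). Substituting into each constraint, equality holds for (iii) and (iv); the remaining constraints have slack.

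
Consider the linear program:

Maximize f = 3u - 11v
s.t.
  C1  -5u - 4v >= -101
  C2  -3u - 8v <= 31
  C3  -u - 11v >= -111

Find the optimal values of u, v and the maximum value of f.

Extreme points and f = 3u - 11v:
  (233/7, -229/14) → f = 3917/14
  (667/51, 454/51) → f = -2993/51
  (-1229/25, 364/25) → f = -7691/25

The optimum lies where -5u - 4v = -101 and -3u - 8v = 31.
Solving simultaneously gives u = 233/7, v = -229/14.

u = 233/7, v = -229/14, maximum f = 3917/14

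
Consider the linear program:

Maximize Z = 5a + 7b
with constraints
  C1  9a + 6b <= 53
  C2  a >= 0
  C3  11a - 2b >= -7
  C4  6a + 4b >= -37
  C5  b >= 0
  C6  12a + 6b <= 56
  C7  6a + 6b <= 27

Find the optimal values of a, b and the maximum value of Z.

Vertices and Z = 5a + 7b:
  (0, 7/2) → Z = 49/2
  (0, 0) → Z = 0
  (2/13, 113/26) → Z = 811/26
  (9/2, 0) → Z = 45/2

a = 2/13, b = 113/26, maximum Z = 811/26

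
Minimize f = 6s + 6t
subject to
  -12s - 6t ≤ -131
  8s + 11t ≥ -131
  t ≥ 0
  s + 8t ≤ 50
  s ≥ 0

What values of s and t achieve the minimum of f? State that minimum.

s = 131/12, t = 0, minimum f = 131/2

Corner points and f = 6s + 6t:
  (131/12, 0) → f = 131/2
  (374/45, 469/90) → f = 1217/15
  (50, 0) → f = 300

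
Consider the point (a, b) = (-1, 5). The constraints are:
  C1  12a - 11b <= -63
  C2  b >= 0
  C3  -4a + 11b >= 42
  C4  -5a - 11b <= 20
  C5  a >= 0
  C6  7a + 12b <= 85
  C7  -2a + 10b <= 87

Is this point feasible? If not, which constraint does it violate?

Constraint C5: a = -1, which is not ≥ 0. All other constraints are satisfied.

not feasible — violates C5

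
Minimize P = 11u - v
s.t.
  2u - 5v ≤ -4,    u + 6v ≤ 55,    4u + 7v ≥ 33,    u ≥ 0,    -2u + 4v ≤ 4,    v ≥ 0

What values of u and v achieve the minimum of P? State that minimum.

u = 52/15, v = 41/15, minimum P = 177/5

Feasible corners and P = 11u - v:
  (251/17, 114/17) → P = 2647/17
  (137/34, 41/17) → P = 1425/34
  (49/4, 57/8) → P = 1021/8
  (52/15, 41/15) → P = 177/5

At the optimal vertex, 4u + 7v = 33 and -2u + 4v = 4.
Solving simultaneously gives u = 52/15, v = 41/15.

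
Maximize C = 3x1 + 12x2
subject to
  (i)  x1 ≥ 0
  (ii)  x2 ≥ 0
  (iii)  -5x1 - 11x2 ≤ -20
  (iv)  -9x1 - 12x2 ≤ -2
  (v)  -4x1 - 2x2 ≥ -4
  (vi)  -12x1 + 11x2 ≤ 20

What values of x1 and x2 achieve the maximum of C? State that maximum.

x1 = 1/17, x2 = 32/17, maximum C = 387/17

Vertices and C = 3x1 + 12x2:
  (0, 20/11) → C = 240/11
  (2/17, 30/17) → C = 366/17
  (1/17, 32/17) → C = 387/17

The optimum lies where -4x1 - 2x2 = -4 and -12x1 + 11x2 = 20.
Solving simultaneously gives x1 = 1/17, x2 = 32/17.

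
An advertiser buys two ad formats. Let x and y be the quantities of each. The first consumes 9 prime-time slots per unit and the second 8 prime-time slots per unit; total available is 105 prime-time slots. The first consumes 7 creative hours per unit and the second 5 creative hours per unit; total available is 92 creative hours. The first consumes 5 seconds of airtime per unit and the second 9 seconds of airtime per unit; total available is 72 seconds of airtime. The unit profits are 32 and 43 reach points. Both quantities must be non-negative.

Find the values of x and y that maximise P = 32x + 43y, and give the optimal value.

x = 9, y = 3, maximum P = 417

Corner points and P = 32x + 43y:
  (0, 0) → P = 0
  (0, 8) → P = 344
  (35/3, 0) → P = 1120/3
  (9, 3) → P = 417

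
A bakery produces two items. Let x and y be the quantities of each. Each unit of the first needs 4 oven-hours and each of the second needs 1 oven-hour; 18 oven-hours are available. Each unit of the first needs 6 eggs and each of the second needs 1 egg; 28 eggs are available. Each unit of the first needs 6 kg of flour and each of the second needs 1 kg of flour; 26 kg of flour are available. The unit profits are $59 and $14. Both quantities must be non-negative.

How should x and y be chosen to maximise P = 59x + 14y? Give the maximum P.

Feasible corners and P = 59x + 14y:
  (0, 0) → P = 0
  (0, 18) → P = 252
  (13/3, 0) → P = 767/3
  (4, 2) → P = 264

x = 4, y = 2, maximum P = 264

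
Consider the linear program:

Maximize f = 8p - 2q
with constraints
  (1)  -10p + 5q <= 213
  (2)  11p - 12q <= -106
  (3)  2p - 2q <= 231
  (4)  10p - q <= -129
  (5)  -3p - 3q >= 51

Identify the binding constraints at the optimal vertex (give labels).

Feasible corners and f = 8p - 2q:
  (-2026/65, -1283/65) → f = -13642/65
  (-298/15, 43/15) → f = -494/3
  (-310/23, -81/23) → f = -2318/23

The maximum is at (-310/23, -81/23). Substituting into each constraint, equality holds for (2) and (5); the remaining constraints have slack.

(2) and (5)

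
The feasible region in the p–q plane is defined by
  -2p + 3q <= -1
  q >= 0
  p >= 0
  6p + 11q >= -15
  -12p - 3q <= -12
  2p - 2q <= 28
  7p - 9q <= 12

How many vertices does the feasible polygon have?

4

Intersecting each pair of boundary lines and keeping only the points that satisfy every inequality leaves:
  (13/14, 2/7)
  (9, 17/3)
  (1, 0)
  (12/7, 0)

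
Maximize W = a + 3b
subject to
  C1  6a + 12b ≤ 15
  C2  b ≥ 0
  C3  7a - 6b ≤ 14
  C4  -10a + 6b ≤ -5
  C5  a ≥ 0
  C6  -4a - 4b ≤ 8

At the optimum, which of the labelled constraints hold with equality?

C1 and C4

Vertices and W = a + 3b:
  (43/20, 7/40) → W = 107/40
  (25/26, 10/13) → W = 85/26
  (2, 0) → W = 2
  (1/2, 0) → W = 1/2

The maximum is at (25/26, 10/13). Substituting into each constraint, equality holds for C1 and C4; the remaining constraints have slack.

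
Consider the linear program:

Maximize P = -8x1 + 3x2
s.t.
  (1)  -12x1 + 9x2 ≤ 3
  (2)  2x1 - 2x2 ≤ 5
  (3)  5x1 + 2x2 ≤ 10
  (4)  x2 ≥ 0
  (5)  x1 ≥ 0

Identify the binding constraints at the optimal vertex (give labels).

Feasible corners and P = -8x1 + 3x2:
  (28/23, 45/23) → P = -89/23
  (0, 1/3) → P = 1
  (2, 0) → P = -16
  (0, 0) → P = 0

The maximum is at (0, 1/3). Substituting into each constraint, equality holds for (1) and (5); the remaining constraints have slack.

(1) and (5)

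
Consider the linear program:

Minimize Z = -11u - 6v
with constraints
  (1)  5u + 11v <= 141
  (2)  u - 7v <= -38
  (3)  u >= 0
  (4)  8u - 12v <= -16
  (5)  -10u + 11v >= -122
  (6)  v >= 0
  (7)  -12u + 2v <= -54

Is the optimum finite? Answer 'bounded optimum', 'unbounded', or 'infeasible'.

bounded optimum

Vertices and Z = -11u - 6v:
  (379/37, 302/37) → Z = -5981/37
  (438/71, 711/71) → Z = -9084/71
  (86/11, 72/11) → Z = -1378/11
  (227/41, 255/41) → Z = -4027/41
The feasible region has finitely many vertices and no improving ray; the minimum is -5981/37 at (379/37, 302/37).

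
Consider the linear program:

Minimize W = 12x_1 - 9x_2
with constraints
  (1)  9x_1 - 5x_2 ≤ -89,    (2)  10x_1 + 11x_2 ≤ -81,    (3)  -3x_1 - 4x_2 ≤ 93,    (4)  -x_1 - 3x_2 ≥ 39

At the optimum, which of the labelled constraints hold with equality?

Feasible corners and W = 12x_1 - 9x_2:
  (-821/51, -190/17) → W = -1574/17
  (-231/16, -131/16) → W = -1593/16
  (-123/5, -24/5) → W = -252

The minimum is at (-123/5, -24/5). Substituting into each constraint, equality holds for (3) and (4); the remaining constraints have slack.

(3) and (4)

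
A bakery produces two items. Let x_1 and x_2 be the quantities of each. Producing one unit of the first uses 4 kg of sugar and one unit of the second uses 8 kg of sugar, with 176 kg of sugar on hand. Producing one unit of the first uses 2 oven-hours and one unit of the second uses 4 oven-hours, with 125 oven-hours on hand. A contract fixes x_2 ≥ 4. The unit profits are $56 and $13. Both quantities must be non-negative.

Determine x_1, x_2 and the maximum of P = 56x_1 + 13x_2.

Corner points and P = 56x_1 + 13x_2:
  (0, 22) → P = 286
  (0, 4) → P = 52
  (36, 4) → P = 2068

The optimum lies where 4x_1 + 8x_2 = 176 and x_2 = 4.
Solving simultaneously gives x_1 = 36, x_2 = 4.

x_1 = 36, x_2 = 4, maximum P = 2068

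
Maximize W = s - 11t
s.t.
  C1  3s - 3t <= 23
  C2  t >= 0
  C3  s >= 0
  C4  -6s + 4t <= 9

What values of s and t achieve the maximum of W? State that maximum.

s = 23/3, t = 0, maximum W = 23/3

Extreme points and W = s - 11t:
  (23/3, 0) → W = 23/3
  (0, 0) → W = 0
  (0, 9/4) → W = -99/4
The feasible region is unbounded (it extends along (2, 3), (1, 1)), but W strictly decreases along every unbounded feasible direction, so there is no improving ray and the maximum is attained at a vertex.

The binding constraints are 3s - 3t = 23 and t = 0.
Solving simultaneously gives s = 23/3, t = 0.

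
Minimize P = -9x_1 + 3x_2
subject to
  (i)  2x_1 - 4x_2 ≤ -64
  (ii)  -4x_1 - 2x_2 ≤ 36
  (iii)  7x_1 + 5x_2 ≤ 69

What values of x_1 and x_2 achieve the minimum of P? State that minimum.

x_1 = -22/19, x_2 = 293/19, minimum P = 1077/19

Feasible corners and P = -9x_1 + 3x_2:
  (-68/5, 46/5) → P = 150
  (-22/19, 293/19) → P = 1077/19
  (-53, 88) → P = 741

At the optimal vertex, 2x_1 - 4x_2 = -64 and 7x_1 + 5x_2 = 69.
Solving simultaneously gives x_1 = -22/19, x_2 = 293/19.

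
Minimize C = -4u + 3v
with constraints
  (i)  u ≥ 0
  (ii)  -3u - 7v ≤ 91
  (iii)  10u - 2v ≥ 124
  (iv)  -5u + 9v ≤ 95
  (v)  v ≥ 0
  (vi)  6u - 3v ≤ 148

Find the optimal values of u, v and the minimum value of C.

Corner points and C = -4u + 3v:
  (653/40, 157/8) → C = -257/40
  (62/5, 0) → C = -248/5
  (539/13, 1310/39) → C = -846/13
  (74/3, 0) → C = -296/3

At the optimal vertex, v = 0 and 6u - 3v = 148.
Solving simultaneously gives u = 74/3, v = 0.

u = 74/3, v = 0, minimum C = -296/3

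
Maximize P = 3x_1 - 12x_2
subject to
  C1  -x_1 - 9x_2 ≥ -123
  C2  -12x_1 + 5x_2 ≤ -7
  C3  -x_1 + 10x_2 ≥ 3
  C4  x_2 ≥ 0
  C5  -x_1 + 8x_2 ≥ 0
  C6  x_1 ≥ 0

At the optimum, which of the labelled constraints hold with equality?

C1 and C5

Corner points and P = 3x_1 - 12x_2:
  (6, 13) → P = -138
  (984/17, 123/17) → P = 1476/17
  (17/23, 43/115) → P = -261/115
  (12, 3/2) → P = 18

The maximum is at (984/17, 123/17). Substituting into each constraint, equality holds for C1 and C5; the remaining constraints have slack.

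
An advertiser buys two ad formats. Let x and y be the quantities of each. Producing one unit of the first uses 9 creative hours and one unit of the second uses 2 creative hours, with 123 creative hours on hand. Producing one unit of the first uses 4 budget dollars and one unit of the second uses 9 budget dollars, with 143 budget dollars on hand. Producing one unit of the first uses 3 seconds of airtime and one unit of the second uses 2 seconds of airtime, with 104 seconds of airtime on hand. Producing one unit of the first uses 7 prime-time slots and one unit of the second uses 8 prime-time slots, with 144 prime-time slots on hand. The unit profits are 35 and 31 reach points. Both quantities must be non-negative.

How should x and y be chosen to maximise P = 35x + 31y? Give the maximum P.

x = 12, y = 15/2, maximum P = 1305/2

Extreme points and P = 35x + 31y:
  (0, 0) → P = 0
  (0, 143/9) → P = 4433/9
  (41/3, 0) → P = 1435/3
  (12, 15/2) → P = 1305/2
  (152/31, 425/31) → P = 18495/31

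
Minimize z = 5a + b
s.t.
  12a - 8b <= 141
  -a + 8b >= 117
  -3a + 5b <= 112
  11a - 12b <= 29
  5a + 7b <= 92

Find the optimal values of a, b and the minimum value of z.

a = -311/19, b = 239/19, minimum z = -1316/19

Feasible corners and z = 5a + b:
  (-311/19, 239/19) → z = -1316/19
  (-83/47, 677/47) → z = 262/47
  (-162/23, 418/23) → z = -392/23

The binding constraints are -a + 8b = 117 and -3a + 5b = 112.
Solving simultaneously gives a = -311/19, b = 239/19.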